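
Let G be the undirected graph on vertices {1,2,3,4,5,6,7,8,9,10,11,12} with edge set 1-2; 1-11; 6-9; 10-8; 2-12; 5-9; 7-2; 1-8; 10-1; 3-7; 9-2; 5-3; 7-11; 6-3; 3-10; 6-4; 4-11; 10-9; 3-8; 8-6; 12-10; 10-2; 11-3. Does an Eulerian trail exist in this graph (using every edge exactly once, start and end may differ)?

Yes

Degrees: 1:4, 2:5, 3:6, 4:2, 5:2, 6:4, 7:3, 8:4, 9:4, 10:6, 11:4, 12:2
Odd-degree vertices: 2, 7 (2 total).
The non-isolated vertices are connected and exactly 2 have odd degree, so an Eulerian trail exists (from 2 to 7).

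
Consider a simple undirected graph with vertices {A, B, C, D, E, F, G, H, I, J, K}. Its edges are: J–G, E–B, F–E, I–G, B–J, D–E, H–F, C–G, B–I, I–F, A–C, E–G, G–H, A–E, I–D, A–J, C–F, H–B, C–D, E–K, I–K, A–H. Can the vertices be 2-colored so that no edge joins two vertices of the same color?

Partition the vertices as {C, E, H, I, J} vs {A, B, D, F, G, K}. Each listed edge has one endpoint in each part, so the graph is bipartite.

Yes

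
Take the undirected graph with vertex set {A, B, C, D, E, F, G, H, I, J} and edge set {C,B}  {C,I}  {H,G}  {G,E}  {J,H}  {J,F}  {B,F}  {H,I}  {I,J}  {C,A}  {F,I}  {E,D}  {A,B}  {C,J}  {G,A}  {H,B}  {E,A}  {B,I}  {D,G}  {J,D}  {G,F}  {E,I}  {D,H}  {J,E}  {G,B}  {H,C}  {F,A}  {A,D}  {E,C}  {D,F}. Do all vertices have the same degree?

Degrees: A:6, B:6, C:6, D:6, E:6, F:6, G:6, H:6, I:6, J:6
Every vertex has degree 6, so the graph is 6-regular.

Yes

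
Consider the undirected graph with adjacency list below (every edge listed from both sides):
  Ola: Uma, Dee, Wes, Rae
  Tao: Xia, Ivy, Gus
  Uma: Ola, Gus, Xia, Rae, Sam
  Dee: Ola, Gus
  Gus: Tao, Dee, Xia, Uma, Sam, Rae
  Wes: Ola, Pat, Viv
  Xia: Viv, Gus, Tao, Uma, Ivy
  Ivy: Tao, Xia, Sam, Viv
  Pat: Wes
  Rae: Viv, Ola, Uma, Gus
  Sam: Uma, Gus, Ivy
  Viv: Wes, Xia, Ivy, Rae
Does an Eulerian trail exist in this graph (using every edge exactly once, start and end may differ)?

No

Degrees: Ola:4, Tao:3, Uma:5, Dee:2, Gus:6, Wes:3, Xia:5, Ivy:4, Pat:1, Rae:4, Sam:3, Viv:4
Odd-degree vertices: Tao, Uma, Wes, Xia, Pat, Sam (6 total).
With 6 odd-degree vertices (more than two), no single trail can use every edge.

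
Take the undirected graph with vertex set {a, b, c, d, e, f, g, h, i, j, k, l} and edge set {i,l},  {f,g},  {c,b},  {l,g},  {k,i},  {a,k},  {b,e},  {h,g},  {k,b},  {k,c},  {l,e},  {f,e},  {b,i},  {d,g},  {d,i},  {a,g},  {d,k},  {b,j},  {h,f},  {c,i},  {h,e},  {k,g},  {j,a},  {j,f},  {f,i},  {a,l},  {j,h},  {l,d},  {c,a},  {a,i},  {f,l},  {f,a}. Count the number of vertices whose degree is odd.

Degrees: a:7, b:5, c:4, d:4, e:4, f:7, g:6, h:4, i:7, j:4, k:6, l:6
Odd-degree vertices: a, b, f, i.

4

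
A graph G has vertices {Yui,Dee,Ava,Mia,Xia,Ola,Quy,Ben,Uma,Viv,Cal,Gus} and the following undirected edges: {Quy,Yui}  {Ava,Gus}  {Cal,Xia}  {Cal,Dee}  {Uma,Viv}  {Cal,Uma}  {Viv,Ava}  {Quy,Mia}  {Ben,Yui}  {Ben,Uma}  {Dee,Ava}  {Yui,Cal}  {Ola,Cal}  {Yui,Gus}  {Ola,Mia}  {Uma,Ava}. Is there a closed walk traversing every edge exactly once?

Degrees: Yui:4, Dee:2, Ava:4, Mia:2, Xia:1, Ola:2, Quy:2, Ben:2, Uma:4, Viv:2, Cal:5, Gus:2
Xia, Cal have odd degree; an Eulerian circuit needs every degree to be even, so none exists.

No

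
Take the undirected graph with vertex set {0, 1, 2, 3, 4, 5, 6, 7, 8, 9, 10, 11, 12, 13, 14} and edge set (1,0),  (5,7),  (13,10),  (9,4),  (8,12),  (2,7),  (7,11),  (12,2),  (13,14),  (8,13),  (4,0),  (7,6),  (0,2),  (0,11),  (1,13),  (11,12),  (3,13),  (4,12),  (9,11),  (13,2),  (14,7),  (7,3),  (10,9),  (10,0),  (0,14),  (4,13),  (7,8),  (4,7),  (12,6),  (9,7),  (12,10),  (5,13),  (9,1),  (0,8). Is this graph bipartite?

No

7-9-11-7 is an odd cycle (length 3), and a bipartite graph can contain only even cycles.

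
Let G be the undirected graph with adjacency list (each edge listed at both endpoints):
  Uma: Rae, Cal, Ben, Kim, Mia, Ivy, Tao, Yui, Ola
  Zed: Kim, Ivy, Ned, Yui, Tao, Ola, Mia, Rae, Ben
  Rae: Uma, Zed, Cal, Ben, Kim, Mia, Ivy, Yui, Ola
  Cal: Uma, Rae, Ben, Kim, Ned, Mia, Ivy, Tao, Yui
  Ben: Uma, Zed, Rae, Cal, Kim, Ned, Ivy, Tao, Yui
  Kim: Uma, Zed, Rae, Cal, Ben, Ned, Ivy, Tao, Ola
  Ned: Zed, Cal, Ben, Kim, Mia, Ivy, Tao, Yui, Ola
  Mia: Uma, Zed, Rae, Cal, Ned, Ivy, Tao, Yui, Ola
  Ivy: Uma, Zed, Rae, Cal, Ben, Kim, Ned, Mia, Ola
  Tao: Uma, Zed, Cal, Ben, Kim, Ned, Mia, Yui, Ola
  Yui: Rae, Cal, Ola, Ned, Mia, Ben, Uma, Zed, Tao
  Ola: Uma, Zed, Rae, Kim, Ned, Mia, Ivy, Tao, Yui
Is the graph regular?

Degrees: Uma:9, Zed:9, Rae:9, Cal:9, Ben:9, Kim:9, Ned:9, Mia:9, Ivy:9, Tao:9, Yui:9, Ola:9
All degrees equal 9; the graph is regular.

Yes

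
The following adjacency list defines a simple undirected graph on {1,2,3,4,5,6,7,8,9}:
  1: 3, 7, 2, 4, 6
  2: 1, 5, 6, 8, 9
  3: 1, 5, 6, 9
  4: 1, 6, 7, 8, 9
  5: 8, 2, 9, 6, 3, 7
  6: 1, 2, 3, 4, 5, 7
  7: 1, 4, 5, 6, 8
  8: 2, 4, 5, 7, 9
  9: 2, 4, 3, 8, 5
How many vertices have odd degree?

6

Degrees: 1:5, 2:5, 3:4, 4:5, 5:6, 6:6, 7:5, 8:5, 9:5
Odd-degree vertices: 1, 2, 4, 7, 8, 9.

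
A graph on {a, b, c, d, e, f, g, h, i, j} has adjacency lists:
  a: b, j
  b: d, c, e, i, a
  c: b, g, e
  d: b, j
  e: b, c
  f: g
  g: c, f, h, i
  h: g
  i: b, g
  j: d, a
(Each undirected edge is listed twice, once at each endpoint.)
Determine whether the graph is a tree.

|V| = 10, |E| = 12.
A tree on 10 vertices has exactly 9 edges; this graph has 12, so it contains a cycle and is not a tree.

No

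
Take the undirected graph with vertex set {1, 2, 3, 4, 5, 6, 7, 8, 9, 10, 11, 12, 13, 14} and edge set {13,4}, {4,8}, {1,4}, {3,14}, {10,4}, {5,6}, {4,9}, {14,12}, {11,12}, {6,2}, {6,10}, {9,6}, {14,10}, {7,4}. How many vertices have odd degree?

Degrees: 1:1, 2:1, 3:1, 4:6, 5:1, 6:4, 7:1, 8:1, 9:2, 10:3, 11:1, 12:2, 13:1, 14:3
Odd-degree vertices: 1, 2, 3, 5, 7, 8, 10, 11, 13, 14.

10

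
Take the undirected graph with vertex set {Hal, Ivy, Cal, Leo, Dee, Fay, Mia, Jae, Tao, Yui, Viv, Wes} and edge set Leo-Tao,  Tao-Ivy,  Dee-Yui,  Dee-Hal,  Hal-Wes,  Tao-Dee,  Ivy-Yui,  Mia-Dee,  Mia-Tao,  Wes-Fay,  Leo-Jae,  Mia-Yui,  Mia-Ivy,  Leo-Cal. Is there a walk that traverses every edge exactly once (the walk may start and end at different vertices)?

No

Degrees: Hal:2, Ivy:3, Cal:1, Leo:3, Dee:4, Fay:1, Mia:4, Jae:1, Tao:4, Yui:3, Viv:0, Wes:2
Odd-degree vertices: Ivy, Cal, Leo, Fay, Jae, Yui (6 total).
With 6 odd-degree vertices (more than two), no single trail can use every edge.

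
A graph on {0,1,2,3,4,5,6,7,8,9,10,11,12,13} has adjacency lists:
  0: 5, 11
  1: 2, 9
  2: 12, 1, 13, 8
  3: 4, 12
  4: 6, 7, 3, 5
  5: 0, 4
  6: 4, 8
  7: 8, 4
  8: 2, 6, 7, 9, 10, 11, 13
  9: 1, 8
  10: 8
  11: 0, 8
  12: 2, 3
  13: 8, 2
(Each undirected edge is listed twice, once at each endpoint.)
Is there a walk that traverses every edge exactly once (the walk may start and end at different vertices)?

Yes

Degrees: 0:2, 1:2, 2:4, 3:2, 4:4, 5:2, 6:2, 7:2, 8:7, 9:2, 10:1, 11:2, 12:2, 13:2
Odd-degree vertices: 8, 10 (2 total).
With 2 odd-degree vertices and all edges in one connected piece, an Eulerian trail exists (from 8 to 10).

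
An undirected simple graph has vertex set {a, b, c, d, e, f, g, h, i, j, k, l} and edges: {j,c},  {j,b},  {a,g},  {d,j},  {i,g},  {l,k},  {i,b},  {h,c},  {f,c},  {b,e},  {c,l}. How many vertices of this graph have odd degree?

Degrees: a:1, b:3, c:4, d:1, e:1, f:1, g:2, h:1, i:2, j:3, k:1, l:2
Odd-degree vertices: a, b, d, e, f, h, j, k.

8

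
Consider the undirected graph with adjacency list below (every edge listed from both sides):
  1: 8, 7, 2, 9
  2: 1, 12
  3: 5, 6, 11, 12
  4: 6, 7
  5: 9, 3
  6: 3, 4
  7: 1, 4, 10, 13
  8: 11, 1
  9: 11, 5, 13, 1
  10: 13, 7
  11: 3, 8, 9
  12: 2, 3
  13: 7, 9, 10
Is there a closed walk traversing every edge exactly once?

No

Degrees: 1:4, 2:2, 3:4, 4:2, 5:2, 6:2, 7:4, 8:2, 9:4, 10:2, 11:3, 12:2, 13:3
11, 13 have odd degree; an Eulerian circuit needs every degree to be even, so none exists.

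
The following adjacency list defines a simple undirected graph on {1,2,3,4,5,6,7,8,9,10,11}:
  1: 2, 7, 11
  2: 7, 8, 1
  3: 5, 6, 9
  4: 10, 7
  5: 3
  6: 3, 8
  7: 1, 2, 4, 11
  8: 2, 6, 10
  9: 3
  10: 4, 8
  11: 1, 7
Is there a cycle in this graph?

|V| = 11, |E| = 13, number of components = 1.
Since 13 > 11 - 1, a cycle must exist; for instance 7-2-8-10-4-7.

Yes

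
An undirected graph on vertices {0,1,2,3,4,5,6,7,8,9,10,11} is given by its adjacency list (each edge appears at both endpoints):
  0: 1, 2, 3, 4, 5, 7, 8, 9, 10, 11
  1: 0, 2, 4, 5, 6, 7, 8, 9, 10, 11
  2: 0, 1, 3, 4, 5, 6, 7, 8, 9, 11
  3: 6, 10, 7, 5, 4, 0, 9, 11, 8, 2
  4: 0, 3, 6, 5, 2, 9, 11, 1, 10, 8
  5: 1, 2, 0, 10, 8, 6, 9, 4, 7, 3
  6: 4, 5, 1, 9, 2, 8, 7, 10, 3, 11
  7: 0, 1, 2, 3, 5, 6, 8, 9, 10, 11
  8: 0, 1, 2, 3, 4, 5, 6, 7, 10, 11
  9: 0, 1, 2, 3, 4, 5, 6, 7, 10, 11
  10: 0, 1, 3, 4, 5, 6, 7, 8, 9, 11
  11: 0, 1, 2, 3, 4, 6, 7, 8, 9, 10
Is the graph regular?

Yes

Degrees: 0:10, 1:10, 2:10, 3:10, 4:10, 5:10, 6:10, 7:10, 8:10, 9:10, 10:10, 11:10
All degrees equal 10; the graph is regular.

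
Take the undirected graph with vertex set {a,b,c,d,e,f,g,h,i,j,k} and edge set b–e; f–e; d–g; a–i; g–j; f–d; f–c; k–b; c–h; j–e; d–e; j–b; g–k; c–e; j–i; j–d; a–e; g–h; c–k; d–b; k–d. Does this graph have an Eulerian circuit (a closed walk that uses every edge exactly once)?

Degrees: a:2, b:4, c:4, d:6, e:6, f:3, g:4, h:2, i:2, j:5, k:4
Vertices with odd degree: f, j. An Eulerian circuit requires all degrees even.

No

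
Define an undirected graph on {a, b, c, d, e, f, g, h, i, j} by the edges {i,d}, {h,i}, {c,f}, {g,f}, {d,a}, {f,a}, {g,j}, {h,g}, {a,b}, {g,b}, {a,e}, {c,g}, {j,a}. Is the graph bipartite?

f-c-g-f is an odd cycle (length 3), and a bipartite graph can contain only even cycles.

No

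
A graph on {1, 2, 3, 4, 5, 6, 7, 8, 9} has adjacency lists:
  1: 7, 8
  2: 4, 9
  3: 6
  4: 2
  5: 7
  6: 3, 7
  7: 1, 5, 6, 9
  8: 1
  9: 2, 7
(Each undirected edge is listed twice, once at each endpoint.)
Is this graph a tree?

|V| = 9, |E| = 8.
It is connected with exactly 8 edges, hence acyclic — it is a tree.

Yes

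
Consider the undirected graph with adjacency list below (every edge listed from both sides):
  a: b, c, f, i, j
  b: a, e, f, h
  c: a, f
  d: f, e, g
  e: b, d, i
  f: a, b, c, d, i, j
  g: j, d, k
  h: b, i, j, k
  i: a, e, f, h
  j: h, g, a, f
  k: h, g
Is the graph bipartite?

a-f-b-a is an odd cycle (length 3), and a bipartite graph can contain only even cycles.

No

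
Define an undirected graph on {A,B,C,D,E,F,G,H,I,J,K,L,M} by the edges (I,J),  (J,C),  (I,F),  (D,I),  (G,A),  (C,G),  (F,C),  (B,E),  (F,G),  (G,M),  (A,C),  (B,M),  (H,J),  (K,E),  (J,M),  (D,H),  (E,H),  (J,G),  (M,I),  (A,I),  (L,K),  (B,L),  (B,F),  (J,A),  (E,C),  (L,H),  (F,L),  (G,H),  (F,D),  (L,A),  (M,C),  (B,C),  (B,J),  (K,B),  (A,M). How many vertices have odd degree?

Degrees: A:6, B:7, C:7, D:3, E:4, F:6, G:6, H:5, I:5, J:7, K:3, L:5, M:6
Odd-degree vertices: B, C, D, H, I, J, K, L.

8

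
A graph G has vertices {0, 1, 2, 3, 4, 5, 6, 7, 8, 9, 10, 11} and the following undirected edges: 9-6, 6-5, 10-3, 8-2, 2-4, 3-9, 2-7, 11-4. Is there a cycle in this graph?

|V| = 12, |E| = 8, number of components = 4.
A forest on 12 vertices with 4 components has exactly 8 edges, which matches — so no cycle.

No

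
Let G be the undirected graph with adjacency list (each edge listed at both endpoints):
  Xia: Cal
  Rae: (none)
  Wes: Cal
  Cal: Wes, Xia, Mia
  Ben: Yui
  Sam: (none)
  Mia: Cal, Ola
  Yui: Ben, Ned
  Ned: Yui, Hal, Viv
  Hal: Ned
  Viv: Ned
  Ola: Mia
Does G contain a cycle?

No

The graph has 12 vertices, 8 edges, and 4 connected components.
A forest on 12 vertices with 4 components has exactly 8 edges, which matches — so no cycle.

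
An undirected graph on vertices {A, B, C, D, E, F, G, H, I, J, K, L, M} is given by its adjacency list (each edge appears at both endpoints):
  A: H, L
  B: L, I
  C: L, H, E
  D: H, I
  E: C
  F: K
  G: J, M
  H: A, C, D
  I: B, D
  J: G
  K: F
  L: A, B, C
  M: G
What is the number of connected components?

3

Component: {F, K}
Component: {G, J, M}
Component: {A, B, C, D, E, H, I, L}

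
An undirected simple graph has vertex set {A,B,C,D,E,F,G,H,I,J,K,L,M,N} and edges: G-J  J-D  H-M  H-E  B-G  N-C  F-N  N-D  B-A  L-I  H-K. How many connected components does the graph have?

Component: {I, L}
Component: {E, H, K, M}
Component: {A, B, C, D, F, G, J, N}

3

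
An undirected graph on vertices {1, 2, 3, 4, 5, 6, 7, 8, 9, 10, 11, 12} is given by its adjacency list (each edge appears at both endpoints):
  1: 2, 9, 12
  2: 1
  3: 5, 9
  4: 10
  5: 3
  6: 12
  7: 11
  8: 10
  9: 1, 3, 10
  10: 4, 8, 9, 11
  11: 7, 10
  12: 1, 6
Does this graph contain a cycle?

No

The graph has 12 vertices, 11 edges, and 1 connected component.
Since 11 = 12 - 1, the graph is a forest and contains no cycle.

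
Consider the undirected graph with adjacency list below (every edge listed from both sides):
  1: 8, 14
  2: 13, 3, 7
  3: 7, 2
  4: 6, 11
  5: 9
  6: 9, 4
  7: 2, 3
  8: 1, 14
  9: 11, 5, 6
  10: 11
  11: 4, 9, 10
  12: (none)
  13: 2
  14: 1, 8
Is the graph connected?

No

Component: {12}
Component: {1, 8, 14}
Component: {2, 3, 7, 13}
Component: {4, 5, 6, 9, 10, 11}
No edge joins these 4 groups, so the graph is disconnected.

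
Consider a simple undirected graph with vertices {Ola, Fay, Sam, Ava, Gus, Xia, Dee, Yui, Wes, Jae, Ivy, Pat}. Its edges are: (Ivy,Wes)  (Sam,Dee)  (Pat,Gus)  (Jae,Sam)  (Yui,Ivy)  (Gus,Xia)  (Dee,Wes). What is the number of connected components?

5

Component: {Ola}
Component: {Fay}
Component: {Ava}
Component: {Gus, Xia, Pat}
Component: {Sam, Dee, Yui, Wes, Jae, Ivy}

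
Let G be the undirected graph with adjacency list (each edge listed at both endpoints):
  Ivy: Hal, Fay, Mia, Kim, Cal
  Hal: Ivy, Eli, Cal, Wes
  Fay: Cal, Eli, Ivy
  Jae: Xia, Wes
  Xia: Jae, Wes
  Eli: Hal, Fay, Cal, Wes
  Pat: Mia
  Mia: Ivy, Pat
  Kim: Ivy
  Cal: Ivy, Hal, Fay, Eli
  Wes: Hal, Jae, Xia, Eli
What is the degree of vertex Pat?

Neighbors of Pat: Mia.

1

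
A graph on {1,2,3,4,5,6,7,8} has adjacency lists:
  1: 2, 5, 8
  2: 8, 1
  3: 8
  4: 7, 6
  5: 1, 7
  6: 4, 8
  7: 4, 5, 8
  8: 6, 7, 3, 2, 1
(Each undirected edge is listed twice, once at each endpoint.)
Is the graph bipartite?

No

1-2-8-1 is an odd cycle (length 3), and a bipartite graph can contain only even cycles.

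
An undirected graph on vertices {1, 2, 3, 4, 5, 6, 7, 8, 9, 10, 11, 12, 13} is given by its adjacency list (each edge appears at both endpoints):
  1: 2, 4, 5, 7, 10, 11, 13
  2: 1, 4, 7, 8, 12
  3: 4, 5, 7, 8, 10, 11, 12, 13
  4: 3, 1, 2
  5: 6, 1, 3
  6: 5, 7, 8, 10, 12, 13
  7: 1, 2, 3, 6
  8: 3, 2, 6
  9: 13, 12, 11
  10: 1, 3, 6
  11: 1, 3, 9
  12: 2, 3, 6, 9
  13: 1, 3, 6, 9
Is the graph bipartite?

No

1-2-8-3-13-1 is an odd cycle (length 5), and a bipartite graph can contain only even cycles.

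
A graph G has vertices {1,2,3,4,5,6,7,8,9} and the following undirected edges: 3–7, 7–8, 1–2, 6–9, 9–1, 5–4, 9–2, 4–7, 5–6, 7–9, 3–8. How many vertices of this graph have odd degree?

0

Degrees: 1:2, 2:2, 3:2, 4:2, 5:2, 6:2, 7:4, 8:2, 9:4
Odd-degree vertices: none.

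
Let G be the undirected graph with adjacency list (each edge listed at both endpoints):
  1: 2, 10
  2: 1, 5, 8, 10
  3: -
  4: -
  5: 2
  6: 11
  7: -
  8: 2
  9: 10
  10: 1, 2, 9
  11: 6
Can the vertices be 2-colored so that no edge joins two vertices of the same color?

No

The cycle 1-2-10-1 has length 3, which is odd, so the graph is not bipartite.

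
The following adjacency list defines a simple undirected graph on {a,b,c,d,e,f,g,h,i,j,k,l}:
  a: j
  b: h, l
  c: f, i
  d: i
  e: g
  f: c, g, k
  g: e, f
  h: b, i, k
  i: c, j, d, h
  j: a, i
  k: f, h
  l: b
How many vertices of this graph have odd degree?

Degrees: a:1, b:2, c:2, d:1, e:1, f:3, g:2, h:3, i:4, j:2, k:2, l:1
Odd-degree vertices: a, d, e, f, h, l.

6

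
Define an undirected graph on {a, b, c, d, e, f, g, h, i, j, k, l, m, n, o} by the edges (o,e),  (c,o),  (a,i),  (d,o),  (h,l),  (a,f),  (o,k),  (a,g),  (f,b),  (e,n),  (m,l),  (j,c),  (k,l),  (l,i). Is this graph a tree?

|V| = 15, |E| = 14.
It is connected with exactly 14 edges, hence acyclic — it is a tree.

Yes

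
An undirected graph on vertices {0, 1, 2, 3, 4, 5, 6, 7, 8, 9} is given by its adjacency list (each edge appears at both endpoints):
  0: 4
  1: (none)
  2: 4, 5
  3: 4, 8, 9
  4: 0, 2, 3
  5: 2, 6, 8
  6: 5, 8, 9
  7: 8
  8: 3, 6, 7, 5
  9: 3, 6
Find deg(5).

3

Neighbors of 5: 2, 6, 8.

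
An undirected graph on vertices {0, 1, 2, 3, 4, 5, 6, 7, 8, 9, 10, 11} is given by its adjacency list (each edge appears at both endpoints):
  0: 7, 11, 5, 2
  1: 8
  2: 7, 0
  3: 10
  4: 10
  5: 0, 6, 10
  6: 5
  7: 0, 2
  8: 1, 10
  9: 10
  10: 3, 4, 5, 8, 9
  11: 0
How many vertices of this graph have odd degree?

8

Degrees: 0:4, 1:1, 2:2, 3:1, 4:1, 5:3, 6:1, 7:2, 8:2, 9:1, 10:5, 11:1
Odd-degree vertices: 1, 3, 4, 5, 6, 9, 10, 11.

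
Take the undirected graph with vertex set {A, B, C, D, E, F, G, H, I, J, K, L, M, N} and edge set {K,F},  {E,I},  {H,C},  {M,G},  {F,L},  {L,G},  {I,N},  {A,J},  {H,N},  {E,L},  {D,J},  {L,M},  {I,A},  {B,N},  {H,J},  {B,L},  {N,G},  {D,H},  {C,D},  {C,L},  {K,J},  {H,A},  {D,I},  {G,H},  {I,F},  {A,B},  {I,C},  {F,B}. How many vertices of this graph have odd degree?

Degrees: A:4, B:4, C:4, D:4, E:2, F:4, G:4, H:6, I:6, J:4, K:2, L:6, M:2, N:4
Odd-degree vertices: none.

0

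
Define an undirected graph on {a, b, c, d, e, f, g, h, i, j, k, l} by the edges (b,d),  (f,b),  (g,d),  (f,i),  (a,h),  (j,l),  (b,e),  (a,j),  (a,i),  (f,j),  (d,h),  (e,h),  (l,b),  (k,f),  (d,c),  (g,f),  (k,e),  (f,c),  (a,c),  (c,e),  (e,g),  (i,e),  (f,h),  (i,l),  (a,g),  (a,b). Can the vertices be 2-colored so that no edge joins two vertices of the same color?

Yes

A valid 2-coloring puts {b, c, g, h, i, j, k} on one side and {a, d, e, f, l} on the other; every edge crosses between the two sides.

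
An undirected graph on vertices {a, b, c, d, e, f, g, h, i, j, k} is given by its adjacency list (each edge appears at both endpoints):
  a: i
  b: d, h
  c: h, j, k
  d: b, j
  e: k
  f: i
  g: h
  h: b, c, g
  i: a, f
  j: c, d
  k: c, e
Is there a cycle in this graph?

Yes

The graph has 11 vertices, 10 edges, and 2 connected components.
One cycle is b-d-j-c-h-b.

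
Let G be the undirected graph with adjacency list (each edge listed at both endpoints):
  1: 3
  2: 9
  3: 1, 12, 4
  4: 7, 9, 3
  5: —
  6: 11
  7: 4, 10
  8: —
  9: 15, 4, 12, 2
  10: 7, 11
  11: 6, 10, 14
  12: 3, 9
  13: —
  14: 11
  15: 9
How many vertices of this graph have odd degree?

Degrees: 1:1, 2:1, 3:3, 4:3, 5:0, 6:1, 7:2, 8:0, 9:4, 10:2, 11:3, 12:2, 13:0, 14:1, 15:1
Odd-degree vertices: 1, 2, 3, 4, 6, 11, 14, 15.

8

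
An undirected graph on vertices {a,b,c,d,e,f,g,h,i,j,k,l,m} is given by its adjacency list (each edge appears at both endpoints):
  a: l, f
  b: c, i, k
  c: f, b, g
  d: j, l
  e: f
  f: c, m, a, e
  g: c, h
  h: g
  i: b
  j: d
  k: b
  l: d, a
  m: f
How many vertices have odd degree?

Degrees: a:2, b:3, c:3, d:2, e:1, f:4, g:2, h:1, i:1, j:1, k:1, l:2, m:1
Odd-degree vertices: b, c, e, h, i, j, k, m.

8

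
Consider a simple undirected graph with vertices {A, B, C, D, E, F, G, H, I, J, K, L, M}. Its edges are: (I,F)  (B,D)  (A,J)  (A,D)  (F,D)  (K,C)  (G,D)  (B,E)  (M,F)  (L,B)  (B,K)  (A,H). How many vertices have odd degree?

Degrees: A:3, B:4, C:1, D:4, E:1, F:3, G:1, H:1, I:1, J:1, K:2, L:1, M:1
Odd-degree vertices: A, C, E, F, G, H, I, J, L, M.

10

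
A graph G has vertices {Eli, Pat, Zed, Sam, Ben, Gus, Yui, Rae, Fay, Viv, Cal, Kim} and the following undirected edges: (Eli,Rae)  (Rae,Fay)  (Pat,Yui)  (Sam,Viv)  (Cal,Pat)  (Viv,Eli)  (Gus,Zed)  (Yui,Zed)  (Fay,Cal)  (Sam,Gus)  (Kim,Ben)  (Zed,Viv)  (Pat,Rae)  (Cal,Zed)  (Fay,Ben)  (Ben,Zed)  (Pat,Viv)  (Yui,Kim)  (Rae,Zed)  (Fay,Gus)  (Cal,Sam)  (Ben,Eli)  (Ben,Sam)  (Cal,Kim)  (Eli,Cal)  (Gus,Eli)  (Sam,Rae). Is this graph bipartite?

A valid 2-coloring puts {Ben, Gus, Yui, Rae, Viv, Cal} on one side and {Eli, Pat, Zed, Sam, Fay, Kim} on the other; every edge crosses between the two sides.

Yes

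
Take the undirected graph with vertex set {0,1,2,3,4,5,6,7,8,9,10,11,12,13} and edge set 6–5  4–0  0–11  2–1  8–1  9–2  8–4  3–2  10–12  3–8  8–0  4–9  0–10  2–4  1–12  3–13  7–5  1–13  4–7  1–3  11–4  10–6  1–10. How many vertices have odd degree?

0

Degrees: 0:4, 1:6, 2:4, 3:4, 4:6, 5:2, 6:2, 7:2, 8:4, 9:2, 10:4, 11:2, 12:2, 13:2
Odd-degree vertices: none.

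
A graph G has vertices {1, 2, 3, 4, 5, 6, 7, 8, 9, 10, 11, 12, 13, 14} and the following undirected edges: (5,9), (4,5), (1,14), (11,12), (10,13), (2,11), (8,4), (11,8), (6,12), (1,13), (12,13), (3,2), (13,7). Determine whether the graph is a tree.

Yes

The graph has 14 vertices and 13 edges.
It is connected with exactly 13 edges, hence acyclic — it is a tree.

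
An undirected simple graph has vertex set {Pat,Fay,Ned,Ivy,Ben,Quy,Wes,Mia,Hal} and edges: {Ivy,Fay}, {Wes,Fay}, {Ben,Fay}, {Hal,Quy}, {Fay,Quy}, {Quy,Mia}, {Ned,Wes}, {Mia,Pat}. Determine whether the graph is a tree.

Yes

The graph has 9 vertices and 8 edges.
It is connected with exactly 8 edges, hence acyclic — it is a tree.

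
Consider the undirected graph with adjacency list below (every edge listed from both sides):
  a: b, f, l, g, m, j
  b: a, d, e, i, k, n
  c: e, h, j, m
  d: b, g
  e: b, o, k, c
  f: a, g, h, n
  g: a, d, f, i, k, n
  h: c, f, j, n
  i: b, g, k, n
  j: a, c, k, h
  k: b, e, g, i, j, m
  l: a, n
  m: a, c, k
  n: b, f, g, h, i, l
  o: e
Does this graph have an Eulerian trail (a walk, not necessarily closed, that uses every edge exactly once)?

Degrees: a:6, b:6, c:4, d:2, e:4, f:4, g:6, h:4, i:4, j:4, k:6, l:2, m:3, n:6, o:1
Odd-degree vertices: m, o (2 total).
With 2 odd-degree vertices and all edges in one connected piece, an Eulerian trail exists (from m to o).

Yes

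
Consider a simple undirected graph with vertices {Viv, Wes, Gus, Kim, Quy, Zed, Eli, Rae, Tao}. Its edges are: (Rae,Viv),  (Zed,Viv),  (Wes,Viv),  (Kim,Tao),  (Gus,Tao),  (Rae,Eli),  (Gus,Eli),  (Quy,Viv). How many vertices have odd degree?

4

Degrees: Viv:4, Wes:1, Gus:2, Kim:1, Quy:1, Zed:1, Eli:2, Rae:2, Tao:2
Odd-degree vertices: Wes, Kim, Quy, Zed.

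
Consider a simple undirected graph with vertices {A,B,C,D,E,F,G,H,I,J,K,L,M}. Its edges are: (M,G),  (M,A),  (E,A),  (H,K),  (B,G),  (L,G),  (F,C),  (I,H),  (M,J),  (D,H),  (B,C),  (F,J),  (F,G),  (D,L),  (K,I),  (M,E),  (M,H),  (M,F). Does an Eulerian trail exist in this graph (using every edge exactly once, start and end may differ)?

Yes

Degrees: A:2, B:2, C:2, D:2, E:2, F:4, G:4, H:4, I:2, J:2, K:2, L:2, M:6
Odd-degree vertices: none (0 total).
With 0 odd-degree vertices and all edges in one connected piece, an Eulerian trail exists.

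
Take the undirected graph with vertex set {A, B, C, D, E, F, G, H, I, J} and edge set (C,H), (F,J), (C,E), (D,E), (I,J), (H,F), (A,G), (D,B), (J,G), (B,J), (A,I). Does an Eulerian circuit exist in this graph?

Yes

Degrees: A:2, B:2, C:2, D:2, E:2, F:2, G:2, H:2, I:2, J:4
All degrees are even and the non-isolated vertices are connected — an Eulerian circuit exists.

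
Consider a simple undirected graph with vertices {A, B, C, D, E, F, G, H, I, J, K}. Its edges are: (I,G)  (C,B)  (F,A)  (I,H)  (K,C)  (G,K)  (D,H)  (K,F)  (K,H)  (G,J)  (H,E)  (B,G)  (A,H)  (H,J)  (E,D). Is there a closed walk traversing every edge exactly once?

Yes

Degrees: A:2, B:2, C:2, D:2, E:2, F:2, G:4, H:6, I:2, J:2, K:4
Every vertex has even degree and the edges form a single connected piece, so an Eulerian circuit exists.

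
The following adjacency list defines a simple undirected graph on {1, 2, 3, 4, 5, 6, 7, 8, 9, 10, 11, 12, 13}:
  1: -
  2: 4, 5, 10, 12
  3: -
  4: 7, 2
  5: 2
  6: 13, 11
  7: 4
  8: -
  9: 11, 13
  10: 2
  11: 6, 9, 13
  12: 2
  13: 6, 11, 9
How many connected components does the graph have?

5

Component: {1}
Component: {3}
Component: {8}
Component: {6, 9, 11, 13}
Component: {2, 4, 5, 7, 10, 12}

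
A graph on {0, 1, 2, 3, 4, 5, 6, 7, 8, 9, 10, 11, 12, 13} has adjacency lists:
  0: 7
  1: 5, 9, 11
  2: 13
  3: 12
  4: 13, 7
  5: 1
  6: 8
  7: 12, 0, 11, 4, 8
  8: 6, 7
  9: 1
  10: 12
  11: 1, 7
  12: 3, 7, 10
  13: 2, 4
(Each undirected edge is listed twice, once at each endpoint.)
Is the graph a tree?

|V| = 14, |E| = 13.
Connected and |E| = |V| - 1, which characterizes a tree.

Yes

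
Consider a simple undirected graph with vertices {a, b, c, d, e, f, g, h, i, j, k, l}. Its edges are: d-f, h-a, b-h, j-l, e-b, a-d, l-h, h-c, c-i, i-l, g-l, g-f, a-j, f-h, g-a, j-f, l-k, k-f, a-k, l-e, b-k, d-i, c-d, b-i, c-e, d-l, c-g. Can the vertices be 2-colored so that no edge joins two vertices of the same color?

d-i-l-d is an odd cycle (length 3), and a bipartite graph can contain only even cycles.

No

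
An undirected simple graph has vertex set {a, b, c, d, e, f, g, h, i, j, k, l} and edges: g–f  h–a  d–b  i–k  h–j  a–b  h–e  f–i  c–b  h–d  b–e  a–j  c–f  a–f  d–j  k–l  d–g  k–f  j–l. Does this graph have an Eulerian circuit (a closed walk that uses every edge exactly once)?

No

Degrees: a:4, b:4, c:2, d:4, e:2, f:5, g:2, h:4, i:2, j:4, k:3, l:2
f, k have odd degree; an Eulerian circuit needs every degree to be even, so none exists.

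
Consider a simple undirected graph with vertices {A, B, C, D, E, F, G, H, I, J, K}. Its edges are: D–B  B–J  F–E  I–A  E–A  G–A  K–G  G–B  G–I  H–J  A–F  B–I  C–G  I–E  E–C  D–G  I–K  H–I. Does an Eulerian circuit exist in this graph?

Yes

Degrees: A:4, B:4, C:2, D:2, E:4, F:2, G:6, H:2, I:6, J:2, K:2
Every vertex has even degree and the edges form a single connected piece, so an Eulerian circuit exists.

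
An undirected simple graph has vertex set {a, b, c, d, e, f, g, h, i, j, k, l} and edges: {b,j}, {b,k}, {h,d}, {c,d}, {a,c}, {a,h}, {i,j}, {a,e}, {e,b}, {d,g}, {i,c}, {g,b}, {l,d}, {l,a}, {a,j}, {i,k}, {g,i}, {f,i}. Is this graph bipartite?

Yes

A valid 2-coloring puts {c, e, f, g, h, j, k, l} on one side and {a, b, d, i} on the other; every edge crosses between the two sides.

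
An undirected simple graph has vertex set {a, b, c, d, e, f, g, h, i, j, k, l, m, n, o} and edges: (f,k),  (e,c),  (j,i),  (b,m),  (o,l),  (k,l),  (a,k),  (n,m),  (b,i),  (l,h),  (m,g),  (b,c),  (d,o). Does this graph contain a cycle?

The graph has 15 vertices, 13 edges, and 2 connected components.
A forest on 15 vertices with 2 components has exactly 13 edges, which matches — so no cycle.

No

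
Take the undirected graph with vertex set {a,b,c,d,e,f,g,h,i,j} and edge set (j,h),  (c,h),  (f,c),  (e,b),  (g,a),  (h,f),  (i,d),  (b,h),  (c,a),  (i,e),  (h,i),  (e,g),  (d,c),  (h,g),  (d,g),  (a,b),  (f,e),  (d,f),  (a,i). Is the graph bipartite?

No

The cycle c-f-h-c has length 3, which is odd, so the graph is not bipartite.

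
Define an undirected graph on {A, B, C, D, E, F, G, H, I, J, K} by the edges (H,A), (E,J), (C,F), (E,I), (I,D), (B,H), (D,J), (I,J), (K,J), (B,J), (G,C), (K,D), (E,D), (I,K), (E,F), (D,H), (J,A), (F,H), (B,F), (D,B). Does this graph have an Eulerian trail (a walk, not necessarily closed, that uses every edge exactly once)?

Yes

Degrees: A:2, B:4, C:2, D:6, E:4, F:4, G:1, H:4, I:4, J:6, K:3
Odd-degree vertices: G, K (2 total).
The non-isolated vertices are connected and exactly 2 have odd degree, so an Eulerian trail exists (from G to K).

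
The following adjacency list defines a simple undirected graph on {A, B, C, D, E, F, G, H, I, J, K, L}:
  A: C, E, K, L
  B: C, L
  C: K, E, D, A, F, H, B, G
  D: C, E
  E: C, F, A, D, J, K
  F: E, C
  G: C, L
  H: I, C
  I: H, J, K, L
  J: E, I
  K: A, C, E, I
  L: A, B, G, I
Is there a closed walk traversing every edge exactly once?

Degrees: A:4, B:2, C:8, D:2, E:6, F:2, G:2, H:2, I:4, J:2, K:4, L:4
Every vertex has even degree and the edges form a single connected piece, so an Eulerian circuit exists.

Yes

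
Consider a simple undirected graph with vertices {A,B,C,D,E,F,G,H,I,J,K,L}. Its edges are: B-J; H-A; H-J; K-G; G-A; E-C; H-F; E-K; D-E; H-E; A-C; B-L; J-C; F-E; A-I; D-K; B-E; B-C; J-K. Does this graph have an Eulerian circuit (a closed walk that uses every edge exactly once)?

Degrees: A:4, B:4, C:4, D:2, E:6, F:2, G:2, H:4, I:1, J:4, K:4, L:1
I, L have odd degree; an Eulerian circuit needs every degree to be even, so none exists.

No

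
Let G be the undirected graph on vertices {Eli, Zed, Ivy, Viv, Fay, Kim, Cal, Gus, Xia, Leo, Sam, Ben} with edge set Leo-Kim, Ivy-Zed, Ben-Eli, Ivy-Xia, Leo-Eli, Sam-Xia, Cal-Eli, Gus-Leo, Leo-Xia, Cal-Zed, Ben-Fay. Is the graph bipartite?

A valid 2-coloring puts {Ivy, Viv, Cal, Leo, Sam, Ben} on one side and {Eli, Zed, Fay, Kim, Gus, Xia} on the other; every edge crosses between the two sides.

Yes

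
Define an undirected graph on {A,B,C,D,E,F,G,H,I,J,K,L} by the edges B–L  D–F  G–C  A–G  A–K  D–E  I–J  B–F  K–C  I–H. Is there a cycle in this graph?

|V| = 12, |E| = 10, number of components = 3.
Since 10 > 12 - 3, a cycle must exist; for instance A-G-C-K-A.

Yes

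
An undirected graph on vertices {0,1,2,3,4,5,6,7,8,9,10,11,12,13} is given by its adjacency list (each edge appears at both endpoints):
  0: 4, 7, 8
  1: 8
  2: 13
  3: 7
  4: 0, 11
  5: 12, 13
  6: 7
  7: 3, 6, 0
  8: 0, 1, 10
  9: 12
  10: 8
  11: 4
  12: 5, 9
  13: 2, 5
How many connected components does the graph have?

Component: {2, 5, 9, 12, 13}
Component: {0, 1, 3, 4, 6, 7, 8, 10, 11}

2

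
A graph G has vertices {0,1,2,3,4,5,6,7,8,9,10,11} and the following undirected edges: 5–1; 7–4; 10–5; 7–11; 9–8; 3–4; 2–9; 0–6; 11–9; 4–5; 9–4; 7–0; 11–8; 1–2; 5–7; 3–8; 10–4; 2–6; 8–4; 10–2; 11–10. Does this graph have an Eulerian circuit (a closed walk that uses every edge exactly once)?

Degrees: 0:2, 1:2, 2:4, 3:2, 4:6, 5:4, 6:2, 7:4, 8:4, 9:4, 10:4, 11:4
Every vertex has even degree and the edges form a single connected piece, so an Eulerian circuit exists.

Yes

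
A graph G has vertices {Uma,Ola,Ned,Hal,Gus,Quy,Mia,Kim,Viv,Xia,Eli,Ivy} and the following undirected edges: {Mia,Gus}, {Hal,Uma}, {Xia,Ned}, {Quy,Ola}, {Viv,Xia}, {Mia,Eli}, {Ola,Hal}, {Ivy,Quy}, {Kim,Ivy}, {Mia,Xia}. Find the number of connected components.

Component: {Uma, Ola, Hal, Quy, Kim, Ivy}
Component: {Ned, Gus, Mia, Viv, Xia, Eli}

2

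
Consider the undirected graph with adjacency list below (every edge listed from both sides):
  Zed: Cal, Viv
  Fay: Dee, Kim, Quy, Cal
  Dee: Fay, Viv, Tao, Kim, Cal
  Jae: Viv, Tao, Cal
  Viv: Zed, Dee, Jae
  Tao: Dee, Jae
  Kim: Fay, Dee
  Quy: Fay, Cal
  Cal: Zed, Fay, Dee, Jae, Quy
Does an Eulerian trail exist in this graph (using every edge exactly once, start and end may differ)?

Degrees: Zed:2, Fay:4, Dee:5, Jae:3, Viv:3, Tao:2, Kim:2, Quy:2, Cal:5
Odd-degree vertices: Dee, Jae, Viv, Cal (4 total).
An Eulerian trail requires 0 or 2 odd-degree vertices; here there are 4.

No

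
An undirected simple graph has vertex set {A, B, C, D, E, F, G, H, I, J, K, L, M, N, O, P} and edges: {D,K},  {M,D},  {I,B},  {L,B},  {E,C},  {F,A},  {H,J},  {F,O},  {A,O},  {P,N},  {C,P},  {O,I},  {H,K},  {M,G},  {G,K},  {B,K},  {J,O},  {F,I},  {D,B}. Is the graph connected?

No

Component: {C, E, N, P}
Component: {A, B, D, F, G, H, I, J, K, L, M, O}
No edge joins these 2 groups, so the graph is disconnected.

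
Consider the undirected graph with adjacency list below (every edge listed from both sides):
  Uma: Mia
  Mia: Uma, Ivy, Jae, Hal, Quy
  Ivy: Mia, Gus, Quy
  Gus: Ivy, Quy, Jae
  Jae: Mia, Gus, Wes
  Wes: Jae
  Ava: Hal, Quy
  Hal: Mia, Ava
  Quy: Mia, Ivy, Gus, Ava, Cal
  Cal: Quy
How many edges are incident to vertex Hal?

2

Neighbors of Hal: Mia, Ava.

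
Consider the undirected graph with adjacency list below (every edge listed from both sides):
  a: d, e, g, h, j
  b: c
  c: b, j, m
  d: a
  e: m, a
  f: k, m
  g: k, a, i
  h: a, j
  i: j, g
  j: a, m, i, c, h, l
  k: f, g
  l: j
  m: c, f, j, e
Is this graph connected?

A breadth-first search from a visits a, g, j, e, d, h, k, i, l, c, m, f, b — all 13 vertices — so the graph is connected.

Yes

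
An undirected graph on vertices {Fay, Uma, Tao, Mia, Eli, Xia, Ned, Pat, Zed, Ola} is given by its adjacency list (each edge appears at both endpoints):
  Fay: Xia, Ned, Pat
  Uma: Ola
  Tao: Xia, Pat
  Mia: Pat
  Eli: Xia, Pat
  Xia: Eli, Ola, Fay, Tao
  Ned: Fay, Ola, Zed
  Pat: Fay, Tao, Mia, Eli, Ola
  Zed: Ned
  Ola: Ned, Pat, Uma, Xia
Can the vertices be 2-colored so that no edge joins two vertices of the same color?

A valid 2-coloring puts {Uma, Xia, Ned, Pat} on one side and {Fay, Tao, Mia, Eli, Zed, Ola} on the other; every edge crosses between the two sides.

Yes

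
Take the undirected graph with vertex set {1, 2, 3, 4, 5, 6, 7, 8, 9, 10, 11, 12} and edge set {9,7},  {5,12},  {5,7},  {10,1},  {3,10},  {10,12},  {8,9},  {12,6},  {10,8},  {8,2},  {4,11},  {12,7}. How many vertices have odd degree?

8

Degrees: 1:1, 2:1, 3:1, 4:1, 5:2, 6:1, 7:3, 8:3, 9:2, 10:4, 11:1, 12:4
Odd-degree vertices: 1, 2, 3, 4, 6, 7, 8, 11.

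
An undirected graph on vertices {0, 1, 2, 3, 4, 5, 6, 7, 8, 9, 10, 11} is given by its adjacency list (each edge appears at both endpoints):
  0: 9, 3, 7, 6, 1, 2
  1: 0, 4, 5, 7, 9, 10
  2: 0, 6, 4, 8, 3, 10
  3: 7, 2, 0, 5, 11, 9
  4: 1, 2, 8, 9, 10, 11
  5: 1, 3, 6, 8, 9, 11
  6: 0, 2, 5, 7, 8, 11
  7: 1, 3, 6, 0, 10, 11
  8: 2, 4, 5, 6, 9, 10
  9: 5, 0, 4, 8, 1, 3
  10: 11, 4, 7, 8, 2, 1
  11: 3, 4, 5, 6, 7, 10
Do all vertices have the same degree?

Yes

Degrees: 0:6, 1:6, 2:6, 3:6, 4:6, 5:6, 6:6, 7:6, 8:6, 9:6, 10:6, 11:6
Every vertex has degree 6, so the graph is 6-regular.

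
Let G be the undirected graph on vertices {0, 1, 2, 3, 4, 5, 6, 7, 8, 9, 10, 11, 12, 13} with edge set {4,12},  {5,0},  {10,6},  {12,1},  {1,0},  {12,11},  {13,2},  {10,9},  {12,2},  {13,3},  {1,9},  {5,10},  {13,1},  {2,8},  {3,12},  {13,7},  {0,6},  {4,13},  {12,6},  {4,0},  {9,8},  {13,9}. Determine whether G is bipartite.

9-1-13-9 is an odd cycle (length 3), and a bipartite graph can contain only even cycles.

No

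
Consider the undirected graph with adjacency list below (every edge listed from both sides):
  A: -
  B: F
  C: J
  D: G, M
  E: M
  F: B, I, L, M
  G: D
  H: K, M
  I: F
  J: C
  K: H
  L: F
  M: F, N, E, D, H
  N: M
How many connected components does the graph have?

Component: {A}
Component: {C, J}
Component: {B, D, E, F, G, H, I, K, L, M, N}

3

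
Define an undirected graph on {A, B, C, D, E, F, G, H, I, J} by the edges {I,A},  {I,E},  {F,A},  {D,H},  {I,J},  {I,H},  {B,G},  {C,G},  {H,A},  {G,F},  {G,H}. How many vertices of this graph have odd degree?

Degrees: A:3, B:1, C:1, D:1, E:1, F:2, G:4, H:4, I:4, J:1
Odd-degree vertices: A, B, C, D, E, J.

6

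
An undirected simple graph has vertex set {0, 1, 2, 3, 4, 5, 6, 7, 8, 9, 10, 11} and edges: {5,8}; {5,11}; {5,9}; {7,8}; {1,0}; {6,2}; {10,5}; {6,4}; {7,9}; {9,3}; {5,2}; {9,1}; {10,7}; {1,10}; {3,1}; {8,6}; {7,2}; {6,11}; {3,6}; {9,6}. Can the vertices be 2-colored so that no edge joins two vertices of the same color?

No

9-3-6-9 is an odd cycle (length 3), and a bipartite graph can contain only even cycles.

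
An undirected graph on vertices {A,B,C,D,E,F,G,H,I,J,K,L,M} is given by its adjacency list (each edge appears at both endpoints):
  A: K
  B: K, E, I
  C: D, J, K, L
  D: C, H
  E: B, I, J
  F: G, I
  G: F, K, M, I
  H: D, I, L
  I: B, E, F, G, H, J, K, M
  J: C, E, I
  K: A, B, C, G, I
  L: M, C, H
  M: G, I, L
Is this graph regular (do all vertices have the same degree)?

No

Degrees: A:1, B:3, C:4, D:2, E:3, F:2, G:4, H:3, I:8, J:3, K:5, L:3, M:3
Vertex A has degree 1 while I has degree 8, so the graph is not regular.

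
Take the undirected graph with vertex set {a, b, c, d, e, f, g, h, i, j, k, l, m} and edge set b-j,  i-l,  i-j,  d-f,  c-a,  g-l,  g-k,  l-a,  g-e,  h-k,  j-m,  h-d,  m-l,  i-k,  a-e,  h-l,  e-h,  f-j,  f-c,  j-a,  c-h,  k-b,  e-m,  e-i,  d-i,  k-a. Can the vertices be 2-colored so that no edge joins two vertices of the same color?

A valid 2-coloring puts {c, d, e, j, k, l} on one side and {a, b, f, g, h, i, m} on the other; every edge crosses between the two sides.

Yes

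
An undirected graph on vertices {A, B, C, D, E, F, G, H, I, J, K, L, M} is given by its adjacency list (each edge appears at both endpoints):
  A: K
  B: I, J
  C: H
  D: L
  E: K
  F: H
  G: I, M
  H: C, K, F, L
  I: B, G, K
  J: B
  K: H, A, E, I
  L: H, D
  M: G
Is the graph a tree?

The graph has 13 vertices and 12 edges.
Connected and |E| = |V| - 1, which characterizes a tree.

Yes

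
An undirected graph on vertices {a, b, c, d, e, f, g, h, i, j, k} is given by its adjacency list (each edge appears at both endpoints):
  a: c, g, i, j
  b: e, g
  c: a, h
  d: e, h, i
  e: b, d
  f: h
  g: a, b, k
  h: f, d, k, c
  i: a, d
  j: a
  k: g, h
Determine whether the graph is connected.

Starting from a and exploring outward reaches every vertex (a, i, j, g, c, d, k, b, h, e, f); the graph is connected.

Yes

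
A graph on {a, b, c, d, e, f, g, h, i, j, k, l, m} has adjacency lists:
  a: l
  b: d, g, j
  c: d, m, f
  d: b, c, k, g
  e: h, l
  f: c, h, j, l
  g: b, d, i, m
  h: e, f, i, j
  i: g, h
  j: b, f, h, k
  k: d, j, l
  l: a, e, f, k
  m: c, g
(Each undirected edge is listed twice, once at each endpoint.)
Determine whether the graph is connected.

A breadth-first search from a visits a, l, k, e, f, d, j, h, c, b, g, i, m — all 13 vertices — so the graph is connected.

Yes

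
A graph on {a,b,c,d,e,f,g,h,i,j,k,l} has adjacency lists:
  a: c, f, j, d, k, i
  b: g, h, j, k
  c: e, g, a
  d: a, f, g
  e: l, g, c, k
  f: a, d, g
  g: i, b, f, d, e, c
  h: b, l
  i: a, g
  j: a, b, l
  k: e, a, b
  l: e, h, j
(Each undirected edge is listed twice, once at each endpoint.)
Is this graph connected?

Yes

Starting from a and exploring outward reaches every vertex (a, c, d, f, k, j, i, g, e, b, l, h); the graph is connected.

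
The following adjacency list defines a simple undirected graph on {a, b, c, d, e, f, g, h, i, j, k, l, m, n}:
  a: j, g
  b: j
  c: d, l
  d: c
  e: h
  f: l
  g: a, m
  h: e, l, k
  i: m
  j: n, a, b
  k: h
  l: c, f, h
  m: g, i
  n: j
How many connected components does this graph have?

Component: {a, b, g, i, j, m, n}
Component: {c, d, e, f, h, k, l}

2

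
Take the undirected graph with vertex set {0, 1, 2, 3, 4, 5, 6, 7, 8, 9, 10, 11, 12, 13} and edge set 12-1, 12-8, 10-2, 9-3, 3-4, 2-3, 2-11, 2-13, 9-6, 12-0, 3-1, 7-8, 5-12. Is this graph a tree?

|V| = 14, |E| = 13.
It is connected with exactly 13 edges, hence acyclic — it is a tree.

Yes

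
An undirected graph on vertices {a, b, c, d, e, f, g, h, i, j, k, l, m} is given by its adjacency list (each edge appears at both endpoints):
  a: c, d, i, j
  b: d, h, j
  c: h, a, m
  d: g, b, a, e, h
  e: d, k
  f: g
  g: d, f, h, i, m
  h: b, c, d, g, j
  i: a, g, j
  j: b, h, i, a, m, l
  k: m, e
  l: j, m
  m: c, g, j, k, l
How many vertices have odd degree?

Degrees: a:4, b:3, c:3, d:5, e:2, f:1, g:5, h:5, i:3, j:6, k:2, l:2, m:5
Odd-degree vertices: b, c, d, f, g, h, i, m.

8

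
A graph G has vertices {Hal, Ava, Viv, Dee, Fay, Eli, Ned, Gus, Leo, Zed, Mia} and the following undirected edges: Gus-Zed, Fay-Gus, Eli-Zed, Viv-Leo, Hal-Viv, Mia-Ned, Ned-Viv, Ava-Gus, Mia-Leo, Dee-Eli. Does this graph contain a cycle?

The graph has 11 vertices, 10 edges, and 2 connected components.
Since 10 > 11 - 2, a cycle must exist; for instance Viv-Leo-Mia-Ned-Viv.

Yes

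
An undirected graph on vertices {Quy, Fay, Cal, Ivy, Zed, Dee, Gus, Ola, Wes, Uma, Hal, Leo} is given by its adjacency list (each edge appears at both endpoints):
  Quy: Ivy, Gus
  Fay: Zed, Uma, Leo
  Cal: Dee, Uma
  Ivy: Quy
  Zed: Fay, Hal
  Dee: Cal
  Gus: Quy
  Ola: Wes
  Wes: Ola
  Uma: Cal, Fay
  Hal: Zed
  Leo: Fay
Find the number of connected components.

3

Component: {Ola, Wes}
Component: {Quy, Ivy, Gus}
Component: {Fay, Cal, Zed, Dee, Uma, Hal, Leo}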